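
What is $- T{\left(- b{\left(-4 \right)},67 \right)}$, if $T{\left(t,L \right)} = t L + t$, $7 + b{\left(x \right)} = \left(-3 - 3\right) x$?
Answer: $1156$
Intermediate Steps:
$b{\left(x \right)} = -7 - 6 x$ ($b{\left(x \right)} = -7 + \left(-3 - 3\right) x = -7 - 6 x$)
$T{\left(t,L \right)} = t + L t$ ($T{\left(t,L \right)} = L t + t = t + L t$)
$- T{\left(- b{\left(-4 \right)},67 \right)} = - - (-7 - -24) \left(1 + 67\right) = - - (-7 + 24) 68 = - \left(-1\right) 17 \cdot 68 = - \left(-17\right) 68 = \left(-1\right) \left(-1156\right) = 1156$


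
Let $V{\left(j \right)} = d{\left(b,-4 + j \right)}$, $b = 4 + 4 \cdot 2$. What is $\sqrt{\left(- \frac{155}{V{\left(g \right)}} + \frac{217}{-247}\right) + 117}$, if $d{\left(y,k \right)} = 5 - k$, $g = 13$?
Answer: $\frac{\sqrt{37794211}}{494} \approx 12.445$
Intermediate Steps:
$b = 12$ ($b = 4 + 8 = 12$)
$V{\left(j \right)} = 9 - j$ ($V{\left(j \right)} = 5 - \left(-4 + j\right) = 9 - j$)
$\sqrt{\left(- \frac{155}{V{\left(g \right)}} + \frac{217}{-247}\right) + 117} = \sqrt{\left(- \frac{155}{9 - 13} + \frac{217}{-247}\right) + 117} = \sqrt{\left(- \frac{155}{9 - 13} + 217 \left(- \frac{1}{247}\right)\right) + 117} = \sqrt{\left(- \frac{155}{-4} - \frac{217}{247}\right) + 117} = \sqrt{\left(\left(-155\right) \left(- \frac{1}{4}\right) - \frac{217}{247}\right) + 117} = \sqrt{\left(\frac{155}{4} - \frac{217}{247}\right) + 117} = \sqrt{\frac{37417}{988} + 117} = \sqrt{\frac{153013}{988}} = \frac{\sqrt{37794211}}{494}$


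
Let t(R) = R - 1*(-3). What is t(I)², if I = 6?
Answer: 81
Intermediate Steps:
t(R) = 3 + R (t(R) = R + 3 = 3 + R)
t(I)² = (3 + 6)² = 9² = 81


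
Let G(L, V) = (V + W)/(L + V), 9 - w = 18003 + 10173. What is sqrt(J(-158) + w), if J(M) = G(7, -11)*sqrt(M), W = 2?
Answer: sqrt(-112668 + 9*I*sqrt(158))/2 ≈ 0.084258 + 167.83*I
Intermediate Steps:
w = -28167 (w = 9 - (18003 + 10173) = 9 - 1*28176 = 9 - 28176 = -28167)
G(L, V) = (2 + V)/(L + V) (G(L, V) = (V + 2)/(L + V) = (2 + V)/(L + V))
J(M) = 9*sqrt(M)/4 (J(M) = ((2 - 11)/(7 - 11))*sqrt(M) = (-9/(-4))*sqrt(M) = (-1/4*(-9))*sqrt(M) = 9*sqrt(M)/4)
sqrt(J(-158) + w) = sqrt(9*sqrt(-158)/4 - 28167) = sqrt(9*(I*sqrt(158))/4 - 28167) = sqrt(9*I*sqrt(158)/4 - 28167) = sqrt(-28167 + 9*I*sqrt(158)/4)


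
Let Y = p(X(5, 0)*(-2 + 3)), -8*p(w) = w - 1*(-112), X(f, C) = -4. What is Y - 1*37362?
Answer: -74751/2 ≈ -37376.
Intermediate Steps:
p(w) = -14 - w/8 (p(w) = -(w - 1*(-112))/8 = -(w + 112)/8 = -(112 + w)/8 = -14 - w/8)
Y = -27/2 (Y = -14 - (-1)*(-2 + 3)/2 = -14 - (-1)/2 = -14 - 1/8*(-4) = -14 + 1/2 = -27/2 ≈ -13.500)
Y - 1*37362 = -27/2 - 1*37362 = -27/2 - 37362 = -74751/2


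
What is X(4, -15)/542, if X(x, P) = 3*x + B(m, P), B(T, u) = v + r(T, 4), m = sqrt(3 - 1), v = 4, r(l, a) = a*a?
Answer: 16/271 ≈ 0.059041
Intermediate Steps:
r(l, a) = a**2
m = sqrt(2) ≈ 1.4142
B(T, u) = 20 (B(T, u) = 4 + 4**2 = 4 + 16 = 20)
X(x, P) = 20 + 3*x (X(x, P) = 3*x + 20 = 20 + 3*x)
X(4, -15)/542 = (20 + 3*4)/542 = (20 + 12)*(1/542) = 32*(1/542) = 16/271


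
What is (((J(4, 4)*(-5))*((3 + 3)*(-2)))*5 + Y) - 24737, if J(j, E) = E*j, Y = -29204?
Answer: -49141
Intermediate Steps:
(((J(4, 4)*(-5))*((3 + 3)*(-2)))*5 + Y) - 24737 = ((((4*4)*(-5))*((3 + 3)*(-2)))*5 - 29204) - 24737 = (((16*(-5))*(6*(-2)))*5 - 29204) - 24737 = (-80*(-12)*5 - 29204) - 24737 = (960*5 - 29204) - 24737 = (4800 - 29204) - 24737 = -24404 - 24737 = -49141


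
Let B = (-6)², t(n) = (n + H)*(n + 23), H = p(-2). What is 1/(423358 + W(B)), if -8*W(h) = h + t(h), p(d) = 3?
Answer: 8/3384527 ≈ 2.3637e-6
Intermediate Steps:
H = 3
t(n) = (3 + n)*(23 + n) (t(n) = (n + 3)*(n + 23) = (3 + n)*(23 + n))
B = 36
W(h) = -69/8 - 27*h/8 - h²/8 (W(h) = -(h + (69 + h² + 26*h))/8 = -(69 + h² + 27*h)/8 = -69/8 - 27*h/8 - h²/8)
1/(423358 + W(B)) = 1/(423358 + (-69/8 - 27/8*36 - ⅛*36²)) = 1/(423358 + (-69/8 - 243/2 - ⅛*1296)) = 1/(423358 + (-69/8 - 243/2 - 162)) = 1/(423358 - 2337/8) = 1/(3384527/8) = 8/3384527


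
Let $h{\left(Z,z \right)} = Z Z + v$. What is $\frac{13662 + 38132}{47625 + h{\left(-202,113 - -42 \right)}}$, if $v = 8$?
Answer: $\frac{51794}{88437} \approx 0.58566$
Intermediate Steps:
$h{\left(Z,z \right)} = 8 + Z^{2}$ ($h{\left(Z,z \right)} = Z Z + 8 = Z^{2} + 8 = 8 + Z^{2}$)
$\frac{13662 + 38132}{47625 + h{\left(-202,113 - -42 \right)}} = \frac{13662 + 38132}{47625 + \left(8 + \left(-202\right)^{2}\right)} = \frac{51794}{47625 + \left(8 + 40804\right)} = \frac{51794}{47625 + 40812} = \frac{51794}{88437}$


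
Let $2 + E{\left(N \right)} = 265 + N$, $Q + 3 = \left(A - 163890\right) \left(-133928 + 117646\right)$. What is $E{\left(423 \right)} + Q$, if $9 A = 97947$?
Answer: $2491260657$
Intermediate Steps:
$A = 10883$ ($A = \frac{1}{9} \cdot 97947 = 10883$)
$Q = 2491259971$ ($Q = -3 + \left(10883 - 163890\right) \left(-133928 + 117646\right) = -3 - -2491259974 = -3 + 2491259974 = 2491259971$)
$E{\left(N \right)} = 263 + N$ ($E{\left(N \right)} = -2 + \left(265 + N\right) = 263 + N$)
$E{\left(423 \right)} + Q = \left(263 + 423\right) + 2491259971 = 686 + 2491259971 = 2491260657$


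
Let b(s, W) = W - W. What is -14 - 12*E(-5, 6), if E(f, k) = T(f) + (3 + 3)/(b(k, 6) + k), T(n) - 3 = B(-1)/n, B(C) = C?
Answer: -322/5 ≈ -64.400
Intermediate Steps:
b(s, W) = 0
T(n) = 3 - 1/n
E(f, k) = 3 - 1/f + 6/k (E(f, k) = (3 - 1/f) + (3 + 3)/(0 + k) = (3 - 1/f) + 6/k = 3 - 1/f + 6/k)
-14 - 12*E(-5, 6) = -14 - 12*(3 - 1/(-5) + 6/6) = -14 - 12*(3 - 1*(-⅕) + 6*(⅙)) = -14 - 12*(3 + ⅕ + 1) = -14 - 12*21/5 = -14 - 252/5 = -322/5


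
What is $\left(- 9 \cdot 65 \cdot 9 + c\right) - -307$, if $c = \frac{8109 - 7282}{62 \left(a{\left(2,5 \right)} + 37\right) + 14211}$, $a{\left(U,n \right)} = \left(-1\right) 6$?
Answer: $- \frac{79986587}{16133} \approx -4957.9$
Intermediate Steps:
$a{\left(U,n \right)} = -6$
$c = \frac{827}{16133}$ ($c = \frac{8109 - 7282}{62 \left(-6 + 37\right) + 14211} = \frac{827}{62 \cdot 31 + 14211} = \frac{827}{1922 + 14211} = \frac{827}{16133} \approx 0.051261$)
$\left(- 9 \cdot 65 \cdot 9 + c\right) - -307 = \left(- 9 \cdot 65 \cdot 9 + \frac{827}{16133}\right) - -307 = \left(\left(-9\right) 585 + \frac{827}{16133}\right) + \left(308 - 1\right) = \left(-5265 + \frac{827}{16133}\right) + 307 = - \frac{84939418}{16133} + 307 = - \frac{79986587}{16133}$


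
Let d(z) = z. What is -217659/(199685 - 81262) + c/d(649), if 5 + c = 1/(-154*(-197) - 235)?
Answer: -4270194900595/2313612032281 ≈ -1.8457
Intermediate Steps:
c = -150514/30103 (c = -5 + 1/(-154*(-197) - 235) = -5 + 1/(30338 - 235) = -5 + 1/30103 = -150514/30103 ≈ -5.0000)
-217659/(199685 - 81262) + c/d(649) = -217659/(199685 - 81262) - 150514/30103/649 = -217659/118423 - 150514/30103*1/649 = -217659*1/118423 - 150514/19536847 = -217659/118423 - 150514/19536847 = -4270194900595/2313612032281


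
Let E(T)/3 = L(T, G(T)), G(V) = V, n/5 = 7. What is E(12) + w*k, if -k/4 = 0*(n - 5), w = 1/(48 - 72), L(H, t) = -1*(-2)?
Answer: 6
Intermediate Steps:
n = 35 (n = 5*7 = 35)
L(H, t) = 2
E(T) = 6 (E(T) = 3*2 = 6)
w = -1/24 (w = 1/(-24) = -1/24 ≈ -0.041667)
k = 0 (k = -0*(35 - 5) = -0*30 = -4*0 = 0)
E(12) + w*k = 6 - 1/24*0 = 6 + 0 = 6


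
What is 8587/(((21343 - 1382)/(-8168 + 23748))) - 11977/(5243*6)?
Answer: 601197703969/89704734 ≈ 6702.0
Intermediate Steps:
8587/(((21343 - 1382)/(-8168 + 23748))) - 11977/(5243*6) = 8587/((19961/15580)) - 11977/31458 = 8587/((19961*(1/15580))) - 11977*1/31458 = 8587/(19961/15580) - 1711/4494 = 8587*(15580/19961) - 1711/4494 = 133785460/19961 - 1711/4494 = 601197703969/89704734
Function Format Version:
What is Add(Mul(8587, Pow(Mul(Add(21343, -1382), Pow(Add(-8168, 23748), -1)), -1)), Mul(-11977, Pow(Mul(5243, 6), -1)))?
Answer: Rational(601197703969, 89704734) ≈ 6702.0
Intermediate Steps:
Add(Mul(8587, Pow(Mul(Add(21343, -1382), Pow(Add(-8168, 23748), -1)), -1)), Mul(-11977, Pow(Mul(5243, 6), -1))) = Add(Mul(8587, Pow(Mul(19961, Pow(15580, -1)), -1)), Mul(-11977, Pow(31458, -1))) = Add(Mul(8587, Pow(Mul(19961, Rational(1, 15580)), -1)), Mul(-11977, Rational(1, 31458))) = Add(Mul(8587, Pow(Rational(19961, 15580), -1)), Rational(-1711, 4494)) = Add(Mul(8587, Rational(15580, 19961)), Rational(-1711, 4494)) = Add(Rational(133785460, 19961), Rational(-1711, 4494)) = Rational(601197703969, 89704734)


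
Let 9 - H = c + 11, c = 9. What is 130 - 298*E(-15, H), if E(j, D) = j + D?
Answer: 7878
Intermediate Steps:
H = -11 (H = 9 - (9 + 11) = 9 - 1*20 = 9 - 20 = -11)
E(j, D) = D + j
130 - 298*E(-15, H) = 130 - 298*(-11 - 15) = 130 - 298*(-26) = 130 + 7748 = 7878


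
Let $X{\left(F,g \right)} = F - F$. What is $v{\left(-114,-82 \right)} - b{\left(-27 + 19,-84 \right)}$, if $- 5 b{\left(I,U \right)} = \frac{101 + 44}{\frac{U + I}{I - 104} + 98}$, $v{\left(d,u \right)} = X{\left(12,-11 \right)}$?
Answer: $\frac{812}{2767} \approx 0.29346$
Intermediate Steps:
$X{\left(F,g \right)} = 0$
$v{\left(d,u \right)} = 0$
$b{\left(I,U \right)} = - \frac{29}{98 + \frac{I + U}{-104 + I}}$ ($b{\left(I,U \right)} = - \frac{\left(101 + 44\right) \frac{1}{\frac{U + I}{I - 104} + 98}}{5} = - \frac{145 \frac{1}{\frac{I + U}{-104 + I} + 98}}{5} = - \frac{145 \frac{1}{98 + \frac{I + U}{-104 + I}}}{5} = - \frac{29}{98 + \frac{I + U}{-104 + I}}$)
$v{\left(-114,-82 \right)} - b{\left(-27 + 19,-84 \right)} = 0 - \frac{29 \left(104 - \left(-27 + 19\right)\right)}{-10192 - 84 + 99 \left(-27 + 19\right)} = 0 - \frac{29 \left(104 - -8\right)}{-10192 - 84 + 99 \left(-8\right)} = 0 - \frac{29 \left(104 + 8\right)}{-10192 - 84 - 792} = 0 - 29 \frac{1}{-11068} \cdot 112 = 0 - 29 \left(- \frac{1}{11068}\right) 112 = 0 - - \frac{812}{2767} = 0 + \frac{812}{2767} = \frac{812}{2767}$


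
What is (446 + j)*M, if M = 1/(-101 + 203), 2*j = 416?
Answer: 109/17 ≈ 6.4118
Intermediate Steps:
j = 208 (j = (½)*416 = 208)
M = 1/102 ≈ 0.0098039
(446 + j)*M = (446 + 208)*(1/102) = 654*(1/102) = 109/17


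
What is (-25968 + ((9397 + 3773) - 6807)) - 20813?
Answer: -40418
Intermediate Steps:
(-25968 + ((9397 + 3773) - 6807)) - 20813 = (-25968 + (13170 - 6807)) - 20813 = (-25968 + 6363) - 20813 = -19605 - 20813 = -40418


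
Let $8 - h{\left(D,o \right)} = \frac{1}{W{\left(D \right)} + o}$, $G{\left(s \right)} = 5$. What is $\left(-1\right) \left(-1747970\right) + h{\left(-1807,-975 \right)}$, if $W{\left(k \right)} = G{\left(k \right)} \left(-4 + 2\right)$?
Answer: $\frac{1721758331}{985} \approx 1.748 \cdot 10^{6}$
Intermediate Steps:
$W{\left(k \right)} = -10$ ($W{\left(k \right)} = 5 \left(-4 + 2\right) = 5 \left(-2\right) = -10$)
$h{\left(D,o \right)} = 8 - \frac{1}{-10 + o}$
$\left(-1\right) \left(-1747970\right) + h{\left(-1807,-975 \right)} = \left(-1\right) \left(-1747970\right) + \frac{-81 + 8 \left(-975\right)}{-10 - 975} = 1747970 + \frac{-81 - 7800}{-985} = 1747970 - - \frac{7881}{985} = 1747970 + \frac{7881}{985} = \frac{1721758331}{985}$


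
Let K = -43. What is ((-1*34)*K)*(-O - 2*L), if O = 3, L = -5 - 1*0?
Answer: 10234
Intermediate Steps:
L = -5 (L = -5 + 0 = -5)
((-1*34)*K)*(-O - 2*L) = (-1*34*(-43))*(-1*3 - 2*(-5)) = (-34*(-43))*(-3 + 10) = 1462*7 = 10234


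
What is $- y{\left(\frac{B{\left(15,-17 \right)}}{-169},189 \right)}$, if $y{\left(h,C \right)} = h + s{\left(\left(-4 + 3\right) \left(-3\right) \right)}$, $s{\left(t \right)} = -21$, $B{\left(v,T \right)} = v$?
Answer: $\frac{3564}{169} \approx 21.089$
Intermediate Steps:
$y{\left(h,C \right)} = -21 + h$ ($y{\left(h,C \right)} = h - 21 = -21 + h$)
$- y{\left(\frac{B{\left(15,-17 \right)}}{-169},189 \right)} = - (-21 + \frac{15}{-169}) = - (-21 + 15 \left(- \frac{1}{169}\right)) = - (-21 - \frac{15}{169}) = \left(-1\right) \left(- \frac{3564}{169}\right) = \frac{3564}{169}$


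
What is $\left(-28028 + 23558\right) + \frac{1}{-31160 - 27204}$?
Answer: $- \frac{260887081}{58364} \approx -4470.0$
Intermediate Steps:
$\left(-28028 + 23558\right) + \frac{1}{-31160 - 27204} = -4470 + \frac{1}{-58364} = -4470 - \frac{1}{58364} = - \frac{260887081}{58364}$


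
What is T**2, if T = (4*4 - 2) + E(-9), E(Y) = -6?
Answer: 64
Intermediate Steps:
T = 8 (T = (4*4 - 2) - 6 = (16 - 2) - 6 = 14 - 6 = 8)
T**2 = 8**2 = 64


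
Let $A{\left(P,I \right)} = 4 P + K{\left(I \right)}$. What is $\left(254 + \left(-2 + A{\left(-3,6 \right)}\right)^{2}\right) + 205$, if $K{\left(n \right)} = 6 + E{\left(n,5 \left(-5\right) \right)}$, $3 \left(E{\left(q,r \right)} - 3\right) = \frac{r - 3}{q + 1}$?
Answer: $\frac{4492}{9} \approx 499.11$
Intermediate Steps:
$E{\left(q,r \right)} = 3 + \frac{-3 + r}{3 \left(1 + q\right)}$ ($E{\left(q,r \right)} = 3 + \frac{\left(r - 3\right) \frac{1}{q + 1}}{3} = 3 + \frac{\left(-3 + r\right) \frac{1}{1 + q}}{3} = 3 + \frac{\frac{1}{1 + q} \left(-3 + r\right)}{3} = 3 + \frac{-3 + r}{3 \left(1 + q\right)}$)
$K{\left(n \right)} = 6 + \frac{-19 + 9 n}{3 \left(1 + n\right)}$ ($K{\left(n \right)} = 6 + \frac{6 + 5 \left(-5\right) + 9 n}{3 \left(1 + n\right)} = 6 + \frac{6 - 25 + 9 n}{3 \left(1 + n\right)} = 6 + \frac{-19 + 9 n}{3 \left(1 + n\right)}$)
$A{\left(P,I \right)} = 4 P + \frac{-1 + 27 I}{3 \left(1 + I\right)}$
$\left(254 + \left(-2 + A{\left(-3,6 \right)}\right)^{2}\right) + 205 = \left(254 + \left(-2 + \frac{-1 + 12 \left(-3\right) + 27 \cdot 6 + 12 \cdot 6 \left(-3\right)}{3 \left(1 + 6\right)}\right)^{2}\right) + 205 = \left(254 + \left(-2 + \frac{-1 - 36 + 162 - 216}{3 \cdot 7}\right)^{2}\right) + 205 = \left(254 + \left(-2 + \frac{1}{3} \cdot \frac{1}{7} \left(-91\right)\right)^{2}\right) + 205 = \left(254 + \left(-2 - \frac{13}{3}\right)^{2}\right) + 205 = \left(254 + \left(- \frac{19}{3}\right)^{2}\right) + 205 = \left(254 + \frac{361}{9}\right) + 205 = \frac{2647}{9} + 205 = \frac{4492}{9}$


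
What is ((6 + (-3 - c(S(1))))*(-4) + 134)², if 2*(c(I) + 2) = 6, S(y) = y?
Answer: 15876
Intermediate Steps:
c(I) = 1 (c(I) = -2 + (½)*6 = -2 + 3 = 1)
((6 + (-3 - c(S(1))))*(-4) + 134)² = ((6 + (-3 - 1*1))*(-4) + 134)² = ((6 + (-3 - 1))*(-4) + 134)² = ((6 - 4)*(-4) + 134)² = (2*(-4) + 134)² = (-8 + 134)² = 126² = 15876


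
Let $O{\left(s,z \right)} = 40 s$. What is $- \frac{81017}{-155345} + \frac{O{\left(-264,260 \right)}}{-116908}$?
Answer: $\frac{252544969}{412751665} \approx 0.61186$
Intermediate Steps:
$- \frac{81017}{-155345} + \frac{O{\left(-264,260 \right)}}{-116908} = - \frac{81017}{-155345} + \frac{40 \left(-264\right)}{-116908} = \left(-81017\right) \left(- \frac{1}{155345}\right) - - \frac{240}{2657} = \frac{81017}{155345} + \frac{240}{2657} = \frac{252544969}{412751665}$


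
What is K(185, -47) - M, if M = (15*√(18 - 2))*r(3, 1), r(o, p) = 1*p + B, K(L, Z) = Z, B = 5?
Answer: -407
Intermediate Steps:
r(o, p) = 5 + p (r(o, p) = 1*p + 5 = p + 5 = 5 + p)
M = 360 (M = (15*√(18 - 2))*(5 + 1) = (15*√16)*6 = (15*4)*6 = 60*6 = 360)
K(185, -47) - M = -47 - 1*360 = -47 - 360 = -407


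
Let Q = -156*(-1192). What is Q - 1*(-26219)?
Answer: 212171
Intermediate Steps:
Q = 185952
Q - 1*(-26219) = 185952 - 1*(-26219) = 185952 + 26219 = 212171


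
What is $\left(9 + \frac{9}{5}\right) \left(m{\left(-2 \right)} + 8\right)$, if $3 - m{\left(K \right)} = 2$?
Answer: $\frac{486}{5} \approx 97.2$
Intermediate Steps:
$m{\left(K \right)} = 1$ ($m{\left(K \right)} = 3 - 2 = 1$)
$\left(9 + \frac{9}{5}\right) \left(m{\left(-2 \right)} + 8\right) = \left(9 + \frac{9}{5}\right) \left(1 + 8\right) = \left(9 + 9 \cdot \frac{1}{5}\right) 9 = \left(9 + \frac{9}{5}\right) 9 = \frac{54}{5} \cdot 9 = \frac{486}{5}$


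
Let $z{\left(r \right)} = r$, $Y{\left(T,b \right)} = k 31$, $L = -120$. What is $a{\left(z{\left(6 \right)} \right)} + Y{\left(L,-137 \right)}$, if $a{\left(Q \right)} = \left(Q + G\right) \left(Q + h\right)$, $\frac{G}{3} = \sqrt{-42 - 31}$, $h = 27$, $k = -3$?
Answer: $105 + 99 i \sqrt{73} \approx 105.0 + 845.86 i$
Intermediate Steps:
$Y{\left(T,b \right)} = -93$ ($Y{\left(T,b \right)} = \left(-3\right) 31 = -93$)
$G = 3 i \sqrt{73}$ ($G = 3 \sqrt{-42 - 31} = 3 \sqrt{-73} = 3 i \sqrt{73} \approx 25.632 i$)
$a{\left(Q \right)} = \left(27 + Q\right) \left(Q + 3 i \sqrt{73}\right)$ ($a{\left(Q \right)} = \left(Q + 3 i \sqrt{73}\right) \left(Q + 27\right) = \left(Q + 3 i \sqrt{73}\right) \left(27 + Q\right) = \left(27 + Q\right) \left(Q + 3 i \sqrt{73}\right)$)
$a{\left(z{\left(6 \right)} \right)} + Y{\left(L,-137 \right)} = \left(6^{2} + 27 \cdot 6 + 81 i \sqrt{73} + 3 i 6 \sqrt{73}\right) - 93 = \left(36 + 162 + 81 i \sqrt{73} + 18 i \sqrt{73}\right) - 93 = \left(198 + 99 i \sqrt{73}\right) - 93 = 105 + 99 i \sqrt{73}$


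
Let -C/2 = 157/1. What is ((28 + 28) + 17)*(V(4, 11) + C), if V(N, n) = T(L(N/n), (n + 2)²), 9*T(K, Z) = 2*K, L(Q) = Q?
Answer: -2268694/99 ≈ -22916.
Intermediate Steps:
T(K, Z) = 2*K/9 (T(K, Z) = (2*K)/9 = 2*K/9)
V(N, n) = 2*N/(9*n) (V(N, n) = 2*(N/n)/9 = 2*N/(9*n))
C = -314 (C = -314/1 = -314 ≈ -314.00)
((28 + 28) + 17)*(V(4, 11) + C) = ((28 + 28) + 17)*((2/9)*4/11 - 314) = (56 + 17)*((2/9)*4*(1/11) - 314) = 73*(8/99 - 314) = 73*(-31078/99) = -2268694/99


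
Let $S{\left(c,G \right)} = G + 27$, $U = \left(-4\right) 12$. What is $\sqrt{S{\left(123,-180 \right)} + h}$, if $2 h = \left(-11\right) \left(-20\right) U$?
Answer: $i \sqrt{5433} \approx 73.709 i$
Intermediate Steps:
$U = -48$
$S{\left(c,G \right)} = 27 + G$
$h = -5280$ ($h = \frac{\left(-11\right) \left(-20\right) \left(-48\right)}{2} = \frac{220 \left(-48\right)}{2} = \frac{1}{2} \left(-10560\right) = -5280$)
$\sqrt{S{\left(123,-180 \right)} + h} = \sqrt{\left(27 - 180\right) - 5280} = \sqrt{-153 - 5280} = \sqrt{-5433} = i \sqrt{5433}$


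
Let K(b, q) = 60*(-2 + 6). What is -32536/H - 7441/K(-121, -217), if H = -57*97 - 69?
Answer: -5641013/223920 ≈ -25.192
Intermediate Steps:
H = -5598 (H = -5529 - 69 = -5598)
K(b, q) = 240 (K(b, q) = 60*4 = 240)
-32536/H - 7441/K(-121, -217) = -32536/(-5598) - 7441/240 = -32536*(-1/5598) - 7441*1/240 = 16268/2799 - 7441/240 = -5641013/223920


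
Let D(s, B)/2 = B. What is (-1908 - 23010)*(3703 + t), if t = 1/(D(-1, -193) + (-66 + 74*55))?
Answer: -55639630615/603 ≈ -9.2271e+7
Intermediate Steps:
D(s, B) = 2*B
t = 1/3618 (t = 1/(2*(-193) + (-66 + 74*55)) = 1/(-386 + (-66 + 4070)) = 1/(-386 + 4004) = 1/3618 ≈ 0.00027640)
(-1908 - 23010)*(3703 + t) = (-1908 - 23010)*(3703 + 1/3618) = -24918*13397455/3618 = -55639630615/603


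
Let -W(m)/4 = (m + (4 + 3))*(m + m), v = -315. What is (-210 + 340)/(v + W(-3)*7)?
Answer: 130/357 ≈ 0.36415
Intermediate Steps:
W(m) = -8*m*(7 + m) (W(m) = -4*(m + (4 + 3))*(m + m) = -4*(m + 7)*2*m = -4*(7 + m)*2*m = -8*m*(7 + m))
(-210 + 340)/(v + W(-3)*7) = (-210 + 340)/(-315 - 8*(-3)*(7 - 3)*7) = 130/(-315 - 8*(-3)*4*7) = 130/(-315 + 96*7) = 130/(-315 + 672) = 130/357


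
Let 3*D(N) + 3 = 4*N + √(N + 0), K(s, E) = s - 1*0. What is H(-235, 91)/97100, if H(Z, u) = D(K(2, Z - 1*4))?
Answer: 1/58260 + √2/291300 ≈ 2.2019e-5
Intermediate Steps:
K(s, E) = s (K(s, E) = s + 0 = s)
D(N) = -1 + √N/3 + 4*N/3 (D(N) = -1 + (4*N + √(N + 0))/3 = -1 + (4*N + √N)/3 = -1 + (√N + 4*N)/3 = -1 + (√N/3 + 4*N/3) = -1 + √N/3 + 4*N/3)
H(Z, u) = 5/3 + √2/3 (H(Z, u) = -1 + √2/3 + (4/3)*2 = -1 + √2/3 + 8/3 = 5/3 + √2/3)
H(-235, 91)/97100 = (5/3 + √2/3)/97100 = (5/3 + √2/3)*(1/97100) = 1/58260 + √2/291300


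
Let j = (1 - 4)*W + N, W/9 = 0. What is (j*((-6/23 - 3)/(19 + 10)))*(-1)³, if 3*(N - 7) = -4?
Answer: 425/667 ≈ 0.63718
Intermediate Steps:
W = 0 (W = 9*0 = 0)
N = 17/3 (N = 7 + (⅓)*(-4) = 7 - 4/3 = 17/3 ≈ 5.6667)
j = 17/3 (j = (1 - 4)*0 + 17/3 = -3*0 + 17/3 = 0 + 17/3 = 17/3 ≈ 5.6667)
(j*((-6/23 - 3)/(19 + 10)))*(-1)³ = (17*((-6/23 - 3)/(19 + 10))/3)*(-1)³ = (17*((-6*1/23 - 3)/29)/3)*(-1) = (17*((-6/23 - 3)*(1/29))/3)*(-1) = (17*(-75/23*1/29)/3)*(-1) = ((17/3)*(-75/667))*(-1) = -425/667*(-1) = 425/667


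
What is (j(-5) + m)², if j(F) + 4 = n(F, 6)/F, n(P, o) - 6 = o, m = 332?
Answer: 2650384/25 ≈ 1.0602e+5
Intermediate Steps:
n(P, o) = 6 + o
j(F) = -4 + 12/F (j(F) = -4 + (6 + 6)/F = -4 + 12/F)
(j(-5) + m)² = ((-4 + 12/(-5)) + 332)² = ((-4 + 12*(-⅕)) + 332)² = ((-4 - 12/5) + 332)² = (-32/5 + 332)² = (1628/5)² = 2650384/25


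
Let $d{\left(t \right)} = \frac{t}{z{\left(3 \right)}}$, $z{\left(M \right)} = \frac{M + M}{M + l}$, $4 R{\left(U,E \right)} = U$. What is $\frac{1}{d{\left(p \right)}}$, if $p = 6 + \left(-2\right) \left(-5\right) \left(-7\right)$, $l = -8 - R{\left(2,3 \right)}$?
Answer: $\frac{3}{176} \approx 0.017045$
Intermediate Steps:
$R{\left(U,E \right)} = \frac{U}{4}$
$l = - \frac{17}{2}$ ($l = -8 - \frac{1}{4} \cdot 2 = -8 - \frac{1}{2} = - \frac{17}{2} \approx -8.5$)
$p = -64$ ($p = 6 + 10 \left(-7\right) = 6 - 70 = -64$)
$z{\left(M \right)} = \frac{2 M}{- \frac{17}{2} + M}$ ($z{\left(M \right)} = \frac{M + M}{M - \frac{17}{2}} = \frac{2 M}{- \frac{17}{2} + M}$)
$d{\left(t \right)} = - \frac{11 t}{12}$ ($d{\left(t \right)} = \frac{t}{4 \cdot 3 \frac{1}{-17 + 2 \cdot 3}} = \frac{t}{4 \cdot 3 \frac{1}{-17 + 6}} = \frac{t}{4 \cdot 3 \frac{1}{-11}} = \frac{t}{4 \cdot 3 \left(- \frac{1}{11}\right)} = \frac{t}{- \frac{12}{11}} = t \left(- \frac{11}{12}\right) = - \frac{11 t}{12}$)
$\frac{1}{d{\left(p \right)}} = \frac{1}{\left(- \frac{11}{12}\right) \left(-64\right)} = \frac{1}{\frac{176}{3}} = \frac{3}{176}$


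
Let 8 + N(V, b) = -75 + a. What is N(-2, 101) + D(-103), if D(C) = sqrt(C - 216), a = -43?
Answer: -126 + I*sqrt(319) ≈ -126.0 + 17.861*I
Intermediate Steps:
N(V, b) = -126 (N(V, b) = -8 + (-75 - 43) = -8 - 118 = -126)
D(C) = sqrt(-216 + C)
N(-2, 101) + D(-103) = -126 + sqrt(-216 - 103) = -126 + sqrt(-319) = -126 + I*sqrt(319)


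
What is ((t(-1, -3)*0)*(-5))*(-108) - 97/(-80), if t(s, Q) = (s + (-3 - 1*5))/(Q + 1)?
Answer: 97/80 ≈ 1.2125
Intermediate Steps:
t(s, Q) = (-8 + s)/(1 + Q) (t(s, Q) = (s + (-3 - 5))/(1 + Q) = (s - 8)/(1 + Q) = (-8 + s)/(1 + Q))
((t(-1, -3)*0)*(-5))*(-108) - 97/(-80) = ((((-8 - 1)/(1 - 3))*0)*(-5))*(-108) - 97/(-80) = (((-9/(-2))*0)*(-5))*(-108) - 97*(-1/80) = ((-1/2*(-9)*0)*(-5))*(-108) + 97/80 = (((9/2)*0)*(-5))*(-108) + 97/80 = (0*(-5))*(-108) + 97/80 = 0*(-108) + 97/80 = 0 + 97/80 = 97/80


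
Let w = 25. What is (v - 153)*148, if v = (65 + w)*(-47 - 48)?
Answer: -1288044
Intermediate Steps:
v = -8550 (v = (65 + 25)*(-47 - 48) = 90*(-95) = -8550)
(v - 153)*148 = (-8550 - 153)*148 = -8703*148 = -1288044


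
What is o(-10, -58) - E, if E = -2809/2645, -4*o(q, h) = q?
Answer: 18843/5290 ≈ 3.5620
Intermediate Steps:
o(q, h) = -q/4
E = -2809/2645 (E = -2809*1/2645 = -2809/2645 ≈ -1.0620)
o(-10, -58) - E = -¼*(-10) - 1*(-2809/2645) = 5/2 + 2809/2645 = 18843/5290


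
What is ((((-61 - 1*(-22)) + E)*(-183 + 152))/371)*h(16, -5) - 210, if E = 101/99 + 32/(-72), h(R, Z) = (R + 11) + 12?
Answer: -346006/4081 ≈ -84.785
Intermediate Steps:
h(R, Z) = 23 + R (h(R, Z) = (11 + R) + 12 = 23 + R)
E = 19/33 (E = 101*(1/99) + 32*(-1/72) = 101/99 - 4/9 = 19/33 ≈ 0.57576)
((((-61 - 1*(-22)) + E)*(-183 + 152))/371)*h(16, -5) - 210 = ((((-61 - 1*(-22)) + 19/33)*(-183 + 152))/371)*(23 + 16) - 210 = ((((-61 + 22) + 19/33)*(-31))*(1/371))*39 - 210 = (((-39 + 19/33)*(-31))*(1/371))*39 - 210 = (-1268/33*(-31)*(1/371))*39 - 210 = ((39308/33)*(1/371))*39 - 210 = (39308/12243)*39 - 210 = 511004/4081 - 210 = -346006/4081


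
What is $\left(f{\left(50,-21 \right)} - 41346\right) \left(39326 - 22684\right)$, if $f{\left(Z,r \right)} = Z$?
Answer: $-687248032$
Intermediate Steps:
$\left(f{\left(50,-21 \right)} - 41346\right) \left(39326 - 22684\right) = \left(50 - 41346\right) \left(39326 - 22684\right) = \left(-41296\right) 16642 = -687248032$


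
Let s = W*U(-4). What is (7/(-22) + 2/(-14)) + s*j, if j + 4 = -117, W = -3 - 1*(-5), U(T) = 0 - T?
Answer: -149143/154 ≈ -968.46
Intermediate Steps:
U(T) = -T
W = 2 (W = -3 + 5 = 2)
j = -121 (j = -4 - 117 = -121)
s = 8 (s = 2*(-1*(-4)) = 2*4 = 8)
(7/(-22) + 2/(-14)) + s*j = (7/(-22) + 2/(-14)) + 8*(-121) = (7*(-1/22) + 2*(-1/14)) - 968 = (-7/22 - ⅐) - 968 = -71/154 - 968 = -149143/154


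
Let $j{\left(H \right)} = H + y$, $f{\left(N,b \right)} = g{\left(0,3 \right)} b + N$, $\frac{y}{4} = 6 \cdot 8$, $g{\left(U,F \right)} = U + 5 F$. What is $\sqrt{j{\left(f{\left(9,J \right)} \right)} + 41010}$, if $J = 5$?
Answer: $\sqrt{41286} \approx 203.19$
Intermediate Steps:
$y = 192$ ($y = 4 \cdot 6 \cdot 8 = 4 \cdot 48 = 192$)
$f{\left(N,b \right)} = N + 15 b$ ($f{\left(N,b \right)} = \left(0 + 5 \cdot 3\right) b + N = \left(0 + 15\right) b + N = 15 b + N = N + 15 b$)
$j{\left(H \right)} = 192 + H$ ($j{\left(H \right)} = H + 192 = 192 + H$)
$\sqrt{j{\left(f{\left(9,J \right)} \right)} + 41010} = \sqrt{\left(192 + \left(9 + 15 \cdot 5\right)\right) + 41010} = \sqrt{\left(192 + \left(9 + 75\right)\right) + 41010} = \sqrt{\left(192 + 84\right) + 41010} = \sqrt{276 + 41010} = \sqrt{41286}$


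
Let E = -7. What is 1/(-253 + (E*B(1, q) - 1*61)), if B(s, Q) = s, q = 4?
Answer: -1/321 ≈ -0.0031153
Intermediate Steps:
1/(-253 + (E*B(1, q) - 1*61)) = 1/(-253 + (-7*1 - 1*61)) = 1/(-253 + (-7 - 61)) = 1/(-253 - 68) = 1/(-321) = -1/321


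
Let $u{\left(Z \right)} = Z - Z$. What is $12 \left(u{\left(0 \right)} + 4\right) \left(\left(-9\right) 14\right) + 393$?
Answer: $-5655$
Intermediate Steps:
$u{\left(Z \right)} = 0$
$12 \left(u{\left(0 \right)} + 4\right) \left(\left(-9\right) 14\right) + 393 = 12 \left(0 + 4\right) \left(\left(-9\right) 14\right) + 393 = 12 \cdot 4 \left(-126\right) + 393 = 48 \left(-126\right) + 393 = -6048 + 393 = -5655$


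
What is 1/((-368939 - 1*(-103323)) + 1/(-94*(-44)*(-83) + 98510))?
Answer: -244778/65016953249 ≈ -3.7648e-6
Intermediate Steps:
1/((-368939 - 1*(-103323)) + 1/(-94*(-44)*(-83) + 98510)) = 1/((-368939 + 103323) + 1/(4136*(-83) + 98510)) = 1/(-265616 + 1/(-343288 + 98510)) = 1/(-265616 + 1/(-244778)) = 1/(-265616 - 1/244778) = 1/(-65016953249/244778) = -244778/65016953249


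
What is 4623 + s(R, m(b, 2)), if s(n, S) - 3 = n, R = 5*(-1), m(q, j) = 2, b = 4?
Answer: 4621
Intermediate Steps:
R = -5
s(n, S) = 3 + n
4623 + s(R, m(b, 2)) = 4623 + (3 - 5) = 4623 - 2 = 4621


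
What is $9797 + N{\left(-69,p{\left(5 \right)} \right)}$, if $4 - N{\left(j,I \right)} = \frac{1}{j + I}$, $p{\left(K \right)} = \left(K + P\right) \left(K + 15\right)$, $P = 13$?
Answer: $\frac{2852090}{291} \approx 9801.0$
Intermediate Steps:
$p{\left(K \right)} = \left(13 + K\right) \left(15 + K\right)$ ($p{\left(K \right)} = \left(K + 13\right) \left(K + 15\right) = \left(13 + K\right) \left(15 + K\right)$)
$N{\left(j,I \right)} = 4 - \frac{1}{I + j}$ ($N{\left(j,I \right)} = 4 - \frac{1}{j + I} = 4 - \frac{1}{I + j}$)
$9797 + N{\left(-69,p{\left(5 \right)} \right)} = 9797 + \frac{-1 + 4 \left(195 + 5^{2} + 28 \cdot 5\right) + 4 \left(-69\right)}{\left(195 + 5^{2} + 28 \cdot 5\right) - 69} = 9797 + \frac{-1 + 4 \left(195 + 25 + 140\right) - 276}{\left(195 + 25 + 140\right) - 69} = 9797 + \frac{-1 + 4 \cdot 360 - 276}{360 - 69} = 9797 + \frac{-1 + 1440 - 276}{291} = 9797 + \frac{1}{291} \cdot 1163 = 9797 + \frac{1163}{291} = \frac{2852090}{291}$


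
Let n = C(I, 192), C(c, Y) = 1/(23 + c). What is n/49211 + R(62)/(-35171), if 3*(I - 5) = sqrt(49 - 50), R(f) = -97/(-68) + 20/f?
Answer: -1261745435613/25747652009768636 - 3*I/347282027 ≈ -4.9004e-5 - 8.6385e-9*I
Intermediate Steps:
R(f) = 97/68 + 20/f (R(f) = -97*(-1/68) + 20/f = 97/68 + 20/f)
I = 5 + I/3 (I = 5 + sqrt(49 - 50)/3 = 5 + sqrt(-1)/3 = 5 + I/3 ≈ 5.0 + 0.33333*I)
n = 9*(28 - I/3)/7057 (n = 1/(23 + (5 + I/3)) = 1/(28 + I/3) = 9*(28 - I/3)/7057 ≈ 0.035709 - 0.00042511*I)
n/49211 + R(62)/(-35171) = (252/7057 - 3*I/7057)/49211 + (97/68 + 20/62)/(-35171) = (252/7057 - 3*I/7057)*(1/49211) + (97/68 + 20*(1/62))*(-1/35171) = (252/347282027 - 3*I/347282027) + (97/68 + 10/31)*(-1/35171) = (252/347282027 - 3*I/347282027) + (3687/2108)*(-1/35171) = (252/347282027 - 3*I/347282027) - 3687/74140468 = -1261745435613/25747652009768636 - 3*I/347282027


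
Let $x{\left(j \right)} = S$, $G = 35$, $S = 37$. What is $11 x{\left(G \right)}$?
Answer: $407$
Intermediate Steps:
$x{\left(j \right)} = 37$
$11 x{\left(G \right)} = 11 \cdot 37 = 407$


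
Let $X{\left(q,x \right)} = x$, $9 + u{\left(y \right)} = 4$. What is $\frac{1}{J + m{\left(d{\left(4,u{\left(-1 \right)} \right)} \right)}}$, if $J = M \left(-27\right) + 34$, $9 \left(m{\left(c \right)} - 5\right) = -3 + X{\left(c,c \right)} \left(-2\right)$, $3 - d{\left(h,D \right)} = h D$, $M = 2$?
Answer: $- \frac{9}{184} \approx -0.048913$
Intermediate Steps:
$u{\left(y \right)} = -5$ ($u{\left(y \right)} = -9 + 4 = -5$)
$d{\left(h,D \right)} = 3 - D h$ ($d{\left(h,D \right)} = 3 - h D = 3 - D h$)
$m{\left(c \right)} = \frac{14}{3} - \frac{2 c}{9}$ ($m{\left(c \right)} = 5 + \frac{-3 + c \left(-2\right)}{9} = 5 + \frac{-3 - 2 c}{9} = 5 - \left(\frac{1}{3} + \frac{2 c}{9}\right) = \frac{14}{3} - \frac{2 c}{9}$)
$J = -20$ ($J = 2 \left(-27\right) + 34 = -54 + 34 = -20$)
$\frac{1}{J + m{\left(d{\left(4,u{\left(-1 \right)} \right)} \right)}} = \frac{1}{-20 + \left(\frac{14}{3} - \frac{2 \left(3 - \left(-5\right) 4\right)}{9}\right)} = \frac{1}{-20 + \left(\frac{14}{3} - \frac{2 \left(3 + 20\right)}{9}\right)} = \frac{1}{-20 + \left(\frac{14}{3} - \frac{46}{9}\right)} = \frac{1}{-20 - \frac{4}{9}} = \frac{1}{- \frac{184}{9}} = - \frac{9}{184}$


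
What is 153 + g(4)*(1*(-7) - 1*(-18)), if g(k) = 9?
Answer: 252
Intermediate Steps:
153 + g(4)*(1*(-7) - 1*(-18)) = 153 + 9*(1*(-7) - 1*(-18)) = 153 + 9*(-7 + 18) = 153 + 9*11 = 153 + 99 = 252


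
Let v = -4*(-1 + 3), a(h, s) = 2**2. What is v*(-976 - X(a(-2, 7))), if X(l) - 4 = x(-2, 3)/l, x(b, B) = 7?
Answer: 7854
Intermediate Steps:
a(h, s) = 4
v = -8 (v = -4*2 = -8)
X(l) = 4 + 7/l
v*(-976 - X(a(-2, 7))) = -8*(-976 - (4 + 7/4)) = -8*(-976 - 1*23/4) = -8*(-976 - 23/4) = -8*(-3927/4) = 7854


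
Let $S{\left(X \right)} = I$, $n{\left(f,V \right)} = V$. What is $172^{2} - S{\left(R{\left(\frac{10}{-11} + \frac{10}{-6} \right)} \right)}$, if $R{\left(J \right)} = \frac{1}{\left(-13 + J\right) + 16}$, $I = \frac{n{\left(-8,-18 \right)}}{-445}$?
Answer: $\frac{13164862}{445} \approx 29584.0$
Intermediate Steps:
$I = \frac{18}{445}$ ($I = - \frac{18}{-445} = \left(-18\right) \left(- \frac{1}{445}\right) = \frac{18}{445} \approx 0.040449$)
$R{\left(J \right)} = \frac{1}{3 + J}$
$S{\left(X \right)} = \frac{18}{445}$
$172^{2} - S{\left(R{\left(\frac{10}{-11} + \frac{10}{-6} \right)} \right)} = 172^{2} - \frac{18}{445} = 29584 - \frac{18}{445} = \frac{13164862}{445}$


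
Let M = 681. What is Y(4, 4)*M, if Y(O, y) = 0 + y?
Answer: 2724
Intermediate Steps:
Y(O, y) = y
Y(4, 4)*M = 4*681 = 2724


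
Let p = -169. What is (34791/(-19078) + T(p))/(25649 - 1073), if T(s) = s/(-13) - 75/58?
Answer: 2734021/6798483456 ≈ 0.00040215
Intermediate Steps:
T(s) = -75/58 - s/13 (T(s) = s*(-1/13) - 75*1/58 = -s/13 - 75/58 = -75/58 - s/13)
(34791/(-19078) + T(p))/(25649 - 1073) = (34791/(-19078) + (-75/58 - 1/13*(-169)))/(25649 - 1073) = (34791*(-1/19078) + (-75/58 + 13))/24576 = (-34791/19078 + 679/58)*(1/24576) = (2734021/276631)*(1/24576) = 2734021/6798483456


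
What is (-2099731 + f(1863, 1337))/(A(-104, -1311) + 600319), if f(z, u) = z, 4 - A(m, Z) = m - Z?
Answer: -524467/149779 ≈ -3.5016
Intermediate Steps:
A(m, Z) = 4 + Z - m (A(m, Z) = 4 - (m - Z) = 4 + (Z - m) = 4 + Z - m)
(-2099731 + f(1863, 1337))/(A(-104, -1311) + 600319) = (-2099731 + 1863)/((4 - 1311 - 1*(-104)) + 600319) = -2097868/((4 - 1311 + 104) + 600319) = -2097868/(-1203 + 600319) = -2097868/599116 = -2097868*1/599116 = -524467/149779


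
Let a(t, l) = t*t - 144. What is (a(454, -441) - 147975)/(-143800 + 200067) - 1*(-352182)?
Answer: 19816282591/56267 ≈ 3.5218e+5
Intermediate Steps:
a(t, l) = -144 + t**2 (a(t, l) = t**2 - 144 = -144 + t**2)
(a(454, -441) - 147975)/(-143800 + 200067) - 1*(-352182) = ((-144 + 454**2) - 147975)/(-143800 + 200067) - 1*(-352182) = ((-144 + 206116) - 147975)/56267 + 352182 = (205972 - 147975)*(1/56267) + 352182 = 57997*(1/56267) + 352182 = 57997/56267 + 352182 = 19816282591/56267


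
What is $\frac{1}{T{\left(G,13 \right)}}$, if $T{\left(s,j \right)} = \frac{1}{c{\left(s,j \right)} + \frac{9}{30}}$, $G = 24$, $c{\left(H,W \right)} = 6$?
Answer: $\frac{63}{10} \approx 6.3$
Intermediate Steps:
$T{\left(s,j \right)} = \frac{10}{63}$ ($T{\left(s,j \right)} = \frac{1}{6 + \frac{9}{30}} = \frac{1}{6 + 9 \cdot \frac{1}{30}} = \frac{1}{6 + \frac{3}{10}} = \frac{1}{\frac{63}{10}} = \frac{10}{63}$)
$\frac{1}{T{\left(G,13 \right)}} = \frac{1}{\frac{10}{63}} = \frac{63}{10}$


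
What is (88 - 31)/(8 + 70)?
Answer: 19/26 ≈ 0.73077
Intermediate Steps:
(88 - 31)/(8 + 70) = 57/78 = (1/78)*57 = 19/26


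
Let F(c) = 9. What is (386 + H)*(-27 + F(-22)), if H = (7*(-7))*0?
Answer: -6948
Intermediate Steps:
H = 0 (H = -49*0 = 0)
(386 + H)*(-27 + F(-22)) = (386 + 0)*(-27 + 9) = 386*(-18) = -6948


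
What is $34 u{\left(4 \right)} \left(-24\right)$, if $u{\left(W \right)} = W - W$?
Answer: $0$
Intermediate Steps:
$u{\left(W \right)} = 0$
$34 u{\left(4 \right)} \left(-24\right) = 34 \cdot 0 \left(-24\right) = 0 \left(-24\right) = 0$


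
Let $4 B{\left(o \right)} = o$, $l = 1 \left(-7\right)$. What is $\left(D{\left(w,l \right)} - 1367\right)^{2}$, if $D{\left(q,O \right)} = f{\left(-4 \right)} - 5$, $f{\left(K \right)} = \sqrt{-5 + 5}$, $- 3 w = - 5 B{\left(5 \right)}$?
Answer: $1882384$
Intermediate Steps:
$l = -7$
$B{\left(o \right)} = \frac{o}{4}$
$w = \frac{25}{12}$ ($w = - \frac{\left(-5\right) \frac{1}{4} \cdot 5}{3} = - \frac{\left(-5\right) \frac{5}{4}}{3} = \left(- \frac{1}{3}\right) \left(- \frac{25}{4}\right) = \frac{25}{12} \approx 2.0833$)
$f{\left(K \right)} = 0$ ($f{\left(K \right)} = \sqrt{0} = 0$)
$D{\left(q,O \right)} = -5$ ($D{\left(q,O \right)} = 0 - 5 = -5$)
$\left(D{\left(w,l \right)} - 1367\right)^{2} = \left(-5 - 1367\right)^{2} = \left(-1372\right)^{2} = 1882384$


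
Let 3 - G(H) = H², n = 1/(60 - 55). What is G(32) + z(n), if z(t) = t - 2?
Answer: -5114/5 ≈ -1022.8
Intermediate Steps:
n = ⅕ (n = 1/5 = ⅕ ≈ 0.20000)
G(H) = 3 - H²
z(t) = -2 + t
G(32) + z(n) = (3 - 1*32²) + (-2 + ⅕) = (3 - 1*1024) - 9/5 = (3 - 1024) - 9/5 = -1021 - 9/5 = -5114/5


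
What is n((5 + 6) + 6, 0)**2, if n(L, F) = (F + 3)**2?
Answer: 81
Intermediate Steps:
n(L, F) = (3 + F)**2
n((5 + 6) + 6, 0)**2 = ((3 + 0)**2)**2 = (3**2)**2 = 9**2 = 81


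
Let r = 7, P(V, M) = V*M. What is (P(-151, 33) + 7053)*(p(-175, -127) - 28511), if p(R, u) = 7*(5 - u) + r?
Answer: -57090600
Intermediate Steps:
P(V, M) = M*V
p(R, u) = 42 - 7*u (p(R, u) = 7*(5 - u) + 7 = (35 - 7*u) + 7 = 42 - 7*u)
(P(-151, 33) + 7053)*(p(-175, -127) - 28511) = (33*(-151) + 7053)*((42 - 7*(-127)) - 28511) = (-4983 + 7053)*((42 + 889) - 28511) = 2070*(931 - 28511) = 2070*(-27580) = -57090600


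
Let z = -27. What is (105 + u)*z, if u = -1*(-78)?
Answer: -4941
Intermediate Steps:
u = 78
(105 + u)*z = (105 + 78)*(-27) = 183*(-27) = -4941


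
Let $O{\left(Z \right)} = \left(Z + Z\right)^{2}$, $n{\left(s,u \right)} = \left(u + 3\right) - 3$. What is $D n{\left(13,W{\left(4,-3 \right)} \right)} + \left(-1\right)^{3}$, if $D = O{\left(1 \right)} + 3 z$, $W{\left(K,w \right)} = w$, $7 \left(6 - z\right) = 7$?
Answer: $-58$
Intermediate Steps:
$z = 5$ ($z = 6 - 1 = 5$)
$n{\left(s,u \right)} = u$ ($n{\left(s,u \right)} = \left(3 + u\right) - 3 = u$)
$O{\left(Z \right)} = 4 Z^{2}$ ($O{\left(Z \right)} = \left(2 Z\right)^{2} = 4 Z^{2}$)
$D = 19$ ($D = 4 \cdot 1^{2} + 3 \cdot 5 = 4 \cdot 1 + 15 = 4 + 15 = 19$)
$D n{\left(13,W{\left(4,-3 \right)} \right)} + \left(-1\right)^{3} = 19 \left(-3\right) + \left(-1\right)^{3} = -57 - 1 = -58$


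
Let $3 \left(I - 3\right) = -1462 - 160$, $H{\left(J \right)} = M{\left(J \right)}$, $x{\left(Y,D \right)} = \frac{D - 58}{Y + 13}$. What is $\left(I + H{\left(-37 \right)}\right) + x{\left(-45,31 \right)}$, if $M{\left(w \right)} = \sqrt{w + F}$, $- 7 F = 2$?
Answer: $- \frac{51535}{96} + \frac{3 i \sqrt{203}}{7} \approx -536.82 + 6.1062 i$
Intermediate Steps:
$F = - \frac{2}{7}$ ($F = \left(- \frac{1}{7}\right) 2 = - \frac{2}{7} \approx -0.28571$)
$x{\left(Y,D \right)} = \frac{-58 + D}{13 + Y}$
$M{\left(w \right)} = \sqrt{- \frac{2}{7} + w}$ ($M{\left(w \right)} = \sqrt{w - \frac{2}{7}} = \sqrt{- \frac{2}{7} + w}$)
$H{\left(J \right)} = \frac{\sqrt{-14 + 49 J}}{7}$
$I = - \frac{1613}{3}$ ($I = 3 + \frac{-1462 - 160}{3} = 3 + \frac{1}{3} \left(-1622\right) = 3 - \frac{1622}{3} = - \frac{1613}{3} \approx -537.67$)
$\left(I + H{\left(-37 \right)}\right) + x{\left(-45,31 \right)} = \left(- \frac{1613}{3} + \frac{\sqrt{-14 + 49 \left(-37\right)}}{7}\right) + \frac{-58 + 31}{13 - 45} = \left(- \frac{1613}{3} + \frac{\sqrt{-14 - 1813}}{7}\right) + \frac{1}{-32} \left(-27\right) = \left(- \frac{1613}{3} + \frac{\sqrt{-1827}}{7}\right) - - \frac{27}{32} = \left(- \frac{1613}{3} + \frac{3 i \sqrt{203}}{7}\right) + \frac{27}{32} = - \frac{51535}{96} + \frac{3 i \sqrt{203}}{7}$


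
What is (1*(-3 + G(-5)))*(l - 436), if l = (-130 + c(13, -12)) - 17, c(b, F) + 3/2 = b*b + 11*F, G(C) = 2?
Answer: 1095/2 ≈ 547.50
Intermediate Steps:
c(b, F) = -3/2 + b**2 + 11*F (c(b, F) = -3/2 + (b*b + 11*F) = -3/2 + (b**2 + 11*F) = -3/2 + b**2 + 11*F)
l = -223/2 (l = (-130 + (-3/2 + 13**2 + 11*(-12))) - 17 = (-130 + (-3/2 + 169 - 132)) - 17 = (-130 + 71/2) - 17 = -189/2 - 17 = -223/2 ≈ -111.50)
(1*(-3 + G(-5)))*(l - 436) = (1*(-3 + 2))*(-223/2 - 436) = (1*(-1))*(-1095/2) = -1*(-1095/2) = 1095/2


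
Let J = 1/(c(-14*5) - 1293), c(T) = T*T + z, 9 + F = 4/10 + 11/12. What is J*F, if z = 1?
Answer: -461/216480 ≈ -0.0021295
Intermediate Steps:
F = -461/60 (F = -9 + (4/10 + 11/12) = -9 + (4*(⅒) + 11*(1/12)) = -9 + (⅖ + 11/12) = -9 + 79/60 = -461/60 ≈ -7.6833)
c(T) = 1 + T² (c(T) = T*T + 1 = T² + 1 = 1 + T²)
J = 1/3608 (J = 1/((1 + (-14*5)²) - 1293) = 1/((1 + (-70)²) - 1293) = 1/((1 + 4900) - 1293) = 1/(4901 - 1293) = 1/3608 ≈ 0.00027716)
J*F = (1/3608)*(-461/60) = -461/216480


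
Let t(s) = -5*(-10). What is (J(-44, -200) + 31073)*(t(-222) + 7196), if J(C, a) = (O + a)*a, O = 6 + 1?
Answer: 504850558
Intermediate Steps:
O = 7
t(s) = 50
J(C, a) = a*(7 + a) (J(C, a) = (7 + a)*a = a*(7 + a))
(J(-44, -200) + 31073)*(t(-222) + 7196) = (-200*(7 - 200) + 31073)*(50 + 7196) = (-200*(-193) + 31073)*7246 = (38600 + 31073)*7246 = 69673*7246 = 504850558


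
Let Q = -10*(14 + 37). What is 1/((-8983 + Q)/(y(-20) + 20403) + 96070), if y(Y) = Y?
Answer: 1853/178016847 ≈ 1.0409e-5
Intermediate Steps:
Q = -510 (Q = -10*51 = -510)
1/((-8983 + Q)/(y(-20) + 20403) + 96070) = 1/((-8983 - 510)/(-20 + 20403) + 96070) = 1/(-9493/20383 + 96070) = 1/(-9493*1/20383 + 96070) = 1/(-863/1853 + 96070) = 1/(178016847/1853) = 1853/178016847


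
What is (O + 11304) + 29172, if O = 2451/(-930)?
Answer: 12546743/310 ≈ 40473.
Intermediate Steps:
O = -817/310 (O = 2451*(-1/930) = -817/310 ≈ -2.6355)
(O + 11304) + 29172 = (-817/310 + 11304) + 29172 = 3503423/310 + 29172 = 12546743/310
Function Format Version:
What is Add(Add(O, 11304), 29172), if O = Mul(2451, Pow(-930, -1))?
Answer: Rational(12546743, 310) ≈ 40473.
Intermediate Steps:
O = Rational(-817, 310) (O = Mul(2451, Rational(-1, 930)) = Rational(-817, 310) ≈ -2.6355)
Add(Add(O, 11304), 29172) = Add(Add(Rational(-817, 310), 11304), 29172) = Add(Rational(3503423, 310), 29172) = Rational(12546743, 310)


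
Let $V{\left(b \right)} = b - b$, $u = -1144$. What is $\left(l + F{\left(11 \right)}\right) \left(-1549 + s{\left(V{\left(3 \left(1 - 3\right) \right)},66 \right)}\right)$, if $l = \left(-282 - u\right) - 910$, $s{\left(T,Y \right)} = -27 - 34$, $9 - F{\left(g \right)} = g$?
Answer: $80500$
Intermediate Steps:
$F{\left(g \right)} = 9 - g$
$V{\left(b \right)} = 0$
$s{\left(T,Y \right)} = -61$
$l = -48$ ($l = \left(-282 - -1144\right) - 910 = \left(-282 + 1144\right) - 910 = 862 - 910 = -48$)
$\left(l + F{\left(11 \right)}\right) \left(-1549 + s{\left(V{\left(3 \left(1 - 3\right) \right)},66 \right)}\right) = \left(-48 + \left(9 - 11\right)\right) \left(-1549 - 61\right) = \left(-48 + \left(9 - 11\right)\right) \left(-1610\right) = \left(-48 - 2\right) \left(-1610\right) = \left(-50\right) \left(-1610\right) = 80500$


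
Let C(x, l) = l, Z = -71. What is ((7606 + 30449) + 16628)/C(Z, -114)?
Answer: -54683/114 ≈ -479.68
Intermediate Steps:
((7606 + 30449) + 16628)/C(Z, -114) = ((7606 + 30449) + 16628)/(-114) = (38055 + 16628)*(-1/114) = 54683*(-1/114) = -54683/114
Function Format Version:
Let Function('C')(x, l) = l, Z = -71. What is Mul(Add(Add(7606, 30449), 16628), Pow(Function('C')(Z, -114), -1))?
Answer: Rational(-54683, 114) ≈ -479.68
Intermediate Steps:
Mul(Add(Add(7606, 30449), 16628), Pow(Function('C')(Z, -114), -1)) = Mul(Add(Add(7606, 30449), 16628), Pow(-114, -1)) = Mul(Add(38055, 16628), Rational(-1, 114)) = Mul(54683, Rational(-1, 114)) = Rational(-54683, 114)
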